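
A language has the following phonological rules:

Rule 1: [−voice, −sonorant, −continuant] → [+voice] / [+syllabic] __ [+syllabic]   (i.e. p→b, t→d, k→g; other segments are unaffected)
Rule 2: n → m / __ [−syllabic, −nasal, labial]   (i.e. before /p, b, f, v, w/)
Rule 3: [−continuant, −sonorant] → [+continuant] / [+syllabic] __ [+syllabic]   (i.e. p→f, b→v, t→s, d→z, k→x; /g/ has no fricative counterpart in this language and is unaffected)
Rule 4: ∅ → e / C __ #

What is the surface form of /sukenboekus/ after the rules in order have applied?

sugemboeguse

Rule 1 (intervocalic voicing): /k/ is a voiceless stop between vowels /u/ and /e/, so it voices to [g]. /k/ is a voiceless stop between vowels /e/ and /u/, so it voices to [g]. /sukenboekus/ → sugenboegus.
Rule 2 (nasal place assimilation): /n/ precedes the labial consonant /b/, so it assimilates in place to [m]. /sugenboegus/ → sugemboegus.
Rule 3 (intervocalic spirantization): no segment meets the environment; /sugemboegus/ is unchanged.
Rule 4 (final e-epenthesis): the form ends in the consonant /s/, so [e] is inserted word-finally. /sugemboegus/ → sugemboeguse.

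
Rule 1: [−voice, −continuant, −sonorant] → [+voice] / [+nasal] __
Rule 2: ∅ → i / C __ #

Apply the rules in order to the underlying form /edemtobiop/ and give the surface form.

Rule 1 (post-nasal voicing): /t/ is a voiceless stop immediately after the nasal /m/, so it voices to [d]. /edemtobiop/ → edemdobiop.
Rule 2 (final i-epenthesis): the form ends in the consonant /p/, so [i] is inserted word-finally. /edemdobiop/ → edemdobiopi.

edemdobiopi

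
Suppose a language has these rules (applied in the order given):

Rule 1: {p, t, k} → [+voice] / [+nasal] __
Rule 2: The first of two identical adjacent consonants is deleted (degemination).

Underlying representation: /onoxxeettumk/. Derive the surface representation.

Rule 1 (post-nasal voicing): /k/ is a voiceless stop immediately after the nasal /m/, so it voices to [g]. /onoxxeettumk/ → onoxxeettumg.
Rule 2 (degemination): /xx/ is a geminate; the first /x/ deletes. /tt/ is a geminate; the first /t/ deletes. /onoxxeettumg/ → onoxeetumg.

onoxeetumg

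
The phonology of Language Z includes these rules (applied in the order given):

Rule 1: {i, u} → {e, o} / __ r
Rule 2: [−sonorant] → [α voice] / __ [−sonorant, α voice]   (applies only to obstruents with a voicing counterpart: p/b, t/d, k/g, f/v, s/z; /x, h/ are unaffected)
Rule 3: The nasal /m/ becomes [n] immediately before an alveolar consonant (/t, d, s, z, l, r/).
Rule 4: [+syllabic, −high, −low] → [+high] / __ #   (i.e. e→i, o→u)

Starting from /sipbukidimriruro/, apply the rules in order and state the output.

Rule 1 (pre-rhotic lowering): /i/ is a high vowel immediately before /r/, so it lowers to [e]. /u/ is a high vowel immediately before /r/, so it lowers to [o]. /sipbukidimriruro/ → sipbukidimreroro.
Rule 2 (regressive voicing assimilation): /p/ precedes the voiced obstruent /b/, so it voices to [b] by assimilation. /sipbukidimreroro/ → sibbukidimreroro.
Rule 3 (nasal place assimilation): /m/ precedes the alveolar consonant /r/, so it assimilates in place to [n]. /sibbukidimreroro/ → sibbukidinreroro.
Rule 4 (final vowel raising): /o/ is a mid vowel in word-final position, so it raises to [u]. /sibbukidinreroro/ → sibbukidinreroru.

sibbukidinreroru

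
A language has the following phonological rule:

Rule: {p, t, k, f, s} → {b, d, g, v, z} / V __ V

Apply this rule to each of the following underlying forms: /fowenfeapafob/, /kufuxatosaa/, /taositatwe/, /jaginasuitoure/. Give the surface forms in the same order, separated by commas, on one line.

/fowenfeapafob/: /p/ is a voiceless obstruent between vowels /a/ and /a/, so it voices to [b]. /f/ is a voiceless obstruent between vowels /a/ and /o/, so it voices to [v]. → [fowenfeabavob].
/kufuxatosaa/: /f/ is a voiceless obstruent between vowels /u/ and /u/, so it voices to [v]. /t/ is a voiceless obstruent between vowels /a/ and /o/, so it voices to [d]. /s/ is a voiceless obstruent between vowels /o/ and /a/, so it voices to [z]. → [kuvuxadozaa].
/taositatwe/: /s/ is a voiceless obstruent between vowels /o/ and /i/, so it voices to [z]. /t/ is a voiceless obstruent between vowels /i/ and /a/, so it voices to [d]. → [taozidatwe].
/jaginasuitoure/: /s/ is a voiceless obstruent between vowels /a/ and /u/, so it voices to [z]. /t/ is a voiceless obstruent between vowels /i/ and /o/, so it voices to [d]. → [jaginazuidoure].

fowenfeabavob, kuvuxadozaa, taozidatwe, jaginazuidoure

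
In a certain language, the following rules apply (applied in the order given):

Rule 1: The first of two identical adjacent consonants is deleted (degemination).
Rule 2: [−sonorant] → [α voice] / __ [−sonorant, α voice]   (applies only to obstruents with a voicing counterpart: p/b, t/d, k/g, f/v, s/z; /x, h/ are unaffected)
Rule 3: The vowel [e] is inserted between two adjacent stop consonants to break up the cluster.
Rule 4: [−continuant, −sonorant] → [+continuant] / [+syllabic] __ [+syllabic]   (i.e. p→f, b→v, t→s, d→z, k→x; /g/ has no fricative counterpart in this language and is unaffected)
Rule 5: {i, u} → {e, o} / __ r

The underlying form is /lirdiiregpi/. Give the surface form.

lerdierexefi

Rule 1 (degemination): no segment meets the environment; /lirdiiregpi/ is unchanged.
Rule 2 (regressive voicing assimilation): /g/ precedes the voiceless obstruent /p/, so it devoices to [k] by assimilation. /lirdiiregpi/ → lirdiirekpi.
Rule 3 (stop-cluster e-epenthesis): /k/ and /p/ form a stop–stop cluster, so [e] is inserted between them. /lirdiirekpi/ → lirdiirekepi.
Rule 4 (intervocalic spirantization): /k/ is a stop between vowels /e/ and /e/, so it spirantizes to the fricative [x]. /p/ is a stop between vowels /e/ and /i/, so it spirantizes to the fricative [f]. /lirdiirekepi/ → lirdiirexefi.
Rule 5 (pre-rhotic lowering): /i/ is a high vowel immediately before /r/, so it lowers to [e]. /i/ is a high vowel immediately before /r/, so it lowers to [e]. /lirdiirexefi/ → lerdierexefi.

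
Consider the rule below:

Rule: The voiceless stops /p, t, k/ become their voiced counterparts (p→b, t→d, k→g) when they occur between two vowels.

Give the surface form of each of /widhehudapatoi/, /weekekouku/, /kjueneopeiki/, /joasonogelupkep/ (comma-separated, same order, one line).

widhehudabadoi, weegegougu, kjueneobeigi, joasonogelupkep

/widhehudapatoi/: /p/ is a voiceless stop between vowels /a/ and /a/, so it voices to [b]. /t/ is a voiceless stop between vowels /a/ and /o/, so it voices to [d]. → [widhehudabadoi].
/weekekouku/: /k/ is a voiceless stop between vowels /e/ and /e/, so it voices to [g]. /k/ is a voiceless stop between vowels /e/ and /o/, so it voices to [g]. /k/ is a voiceless stop between vowels /u/ and /u/, so it voices to [g]. → [weegegougu].
/kjueneopeiki/: /p/ is a voiceless stop between vowels /o/ and /e/, so it voices to [b]. /k/ is a voiceless stop between vowels /i/ and /i/, so it voices to [g]. → [kjueneobeigi].
/joasonogelupkep/: the rule's environment is not met; surfaces unchanged as [joasonogelupkep].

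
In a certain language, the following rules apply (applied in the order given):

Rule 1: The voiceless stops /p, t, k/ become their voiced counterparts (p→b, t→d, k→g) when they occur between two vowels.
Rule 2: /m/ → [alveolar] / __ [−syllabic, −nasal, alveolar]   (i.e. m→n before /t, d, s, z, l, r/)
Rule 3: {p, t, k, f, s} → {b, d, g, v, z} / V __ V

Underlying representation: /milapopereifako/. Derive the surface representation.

Rule 1 (intervocalic voicing): /p/ is a voiceless stop between vowels /a/ and /o/, so it voices to [b]. /p/ is a voiceless stop between vowels /o/ and /e/, so it voices to [b]. /k/ is a voiceless stop between vowels /a/ and /o/, so it voices to [g]. /milapopereifako/ → milabobereifago.
Rule 2 (nasal place assimilation): no segment meets the environment; /milabobereifago/ is unchanged.
Rule 3 (intervocalic voicing): /f/ is a voiceless obstruent between vowels /i/ and /a/, so it voices to [v]. /milabobereifago/ → milabobereivago.

milabobereivago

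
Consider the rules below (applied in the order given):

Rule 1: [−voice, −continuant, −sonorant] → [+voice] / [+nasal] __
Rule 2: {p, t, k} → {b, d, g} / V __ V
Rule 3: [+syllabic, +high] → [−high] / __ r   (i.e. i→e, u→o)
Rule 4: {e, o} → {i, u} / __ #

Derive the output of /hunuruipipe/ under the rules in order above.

hunoruibibi

Rule 1 (post-nasal voicing): no segment meets the environment; /hunuruipipe/ is unchanged.
Rule 2 (intervocalic voicing): /p/ is a voiceless stop between vowels /i/ and /i/, so it voices to [b]. /p/ is a voiceless stop between vowels /i/ and /e/, so it voices to [b]. /hunuruipipe/ → hunuruibibe.
Rule 3 (pre-rhotic lowering): /u/ is a high vowel immediately before /r/, so it lowers to [o]. /hunuruibibe/ → hunoruibibe.
Rule 4 (final vowel raising): /e/ is a mid vowel in word-final position, so it raises to [i]. /hunoruibibe/ → hunoruibibi.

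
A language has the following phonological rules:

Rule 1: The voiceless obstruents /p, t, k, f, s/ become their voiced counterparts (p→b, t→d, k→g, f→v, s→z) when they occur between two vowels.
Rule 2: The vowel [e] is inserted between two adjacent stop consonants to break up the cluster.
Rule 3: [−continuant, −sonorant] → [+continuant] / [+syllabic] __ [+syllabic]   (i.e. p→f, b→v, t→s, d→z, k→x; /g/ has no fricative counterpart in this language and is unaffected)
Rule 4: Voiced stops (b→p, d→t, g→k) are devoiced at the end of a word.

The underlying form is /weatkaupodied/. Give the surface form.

weasexauvoziet

Rule 1 (intervocalic voicing): /p/ is a voiceless obstruent between vowels /u/ and /o/, so it voices to [b]. /weatkaupodied/ → weatkaubodied.
Rule 2 (stop-cluster e-epenthesis): /t/ and /k/ form a stop–stop cluster, so [e] is inserted between them. /weatkaubodied/ → weatekaubodied.
Rule 3 (intervocalic spirantization): /t/ is a stop between vowels /a/ and /e/, so it spirantizes to the fricative [s]. /k/ is a stop between vowels /e/ and /a/, so it spirantizes to the fricative [x]. /b/ is a stop between vowels /u/ and /o/, so it spirantizes to the fricative [v]. /d/ is a stop between vowels /o/ and /i/, so it spirantizes to the fricative [z]. /weatekaubodied/ → weasexauvozied.
Rule 4 (final devoicing): /d/ is a voiced stop in word-final position, so it devoices to [t]. /weasexauvozied/ → weasexauvoziet.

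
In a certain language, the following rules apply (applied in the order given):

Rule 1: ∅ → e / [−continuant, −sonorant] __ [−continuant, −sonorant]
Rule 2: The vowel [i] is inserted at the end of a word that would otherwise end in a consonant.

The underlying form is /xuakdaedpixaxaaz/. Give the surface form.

xuakedaedepixaxaazi

Rule 1 (stop-cluster e-epenthesis): /k/ and /d/ form a stop–stop cluster, so [e] is inserted between them. /d/ and /p/ form a stop–stop cluster, so [e] is inserted between them. /xuakdaedpixaxaaz/ → xuakedaedepixaxaaz.
Rule 2 (final i-epenthesis): the form ends in the consonant /z/, so [i] is inserted word-finally. /xuakedaedepixaxaaz/ → xuakedaedepixaxaazi.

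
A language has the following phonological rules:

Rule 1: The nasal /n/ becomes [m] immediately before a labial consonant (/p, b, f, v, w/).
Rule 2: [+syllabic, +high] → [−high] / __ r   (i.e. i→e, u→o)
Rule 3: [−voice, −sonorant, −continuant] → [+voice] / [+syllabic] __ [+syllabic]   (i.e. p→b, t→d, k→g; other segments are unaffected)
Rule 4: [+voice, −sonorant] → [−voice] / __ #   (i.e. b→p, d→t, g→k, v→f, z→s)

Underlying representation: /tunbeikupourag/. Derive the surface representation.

tumbeiguboorak

Rule 1 (nasal place assimilation): /n/ precedes the labial consonant /b/, so it assimilates in place to [m]. /tunbeikupourag/ → tumbeikupourag.
Rule 2 (pre-rhotic lowering): /u/ is a high vowel immediately before /r/, so it lowers to [o]. /tumbeikupourag/ → tumbeikupoorag.
Rule 3 (intervocalic voicing): /k/ is a voiceless stop between vowels /i/ and /u/, so it voices to [g]. /p/ is a voiceless stop between vowels /u/ and /o/, so it voices to [b]. /tumbeikupoorag/ → tumbeiguboorag.
Rule 4 (final devoicing): /g/ is a voiced obstruent in word-final position, so it devoices to [k]. /tumbeiguboorag/ → tumbeiguboorak.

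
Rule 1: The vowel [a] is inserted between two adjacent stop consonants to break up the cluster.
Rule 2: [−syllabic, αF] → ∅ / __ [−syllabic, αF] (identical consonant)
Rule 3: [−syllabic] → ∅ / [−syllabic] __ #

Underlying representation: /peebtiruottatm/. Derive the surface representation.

Rule 1 (stop-cluster a-epenthesis): /b/ and /t/ form a stop–stop cluster, so [a] is inserted between them. /t/ and /t/ form a stop–stop cluster, so [a] is inserted between them. /peebtiruottatm/ → peebatiruotatatm.
Rule 2 (degemination): no segment meets the environment; /peebatiruotatatm/ is unchanged.
Rule 3 (final cluster simplification): /m/ is the second consonant of a word-final cluster /tm/, so it deletes. /peebatiruotatatm/ → peebatiruotatat.

peebatiruotatat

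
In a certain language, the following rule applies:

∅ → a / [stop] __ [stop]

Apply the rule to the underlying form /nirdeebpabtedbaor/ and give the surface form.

nirdeebapabatedabaor

/b/ and /p/ form a stop–stop cluster, so [a] is inserted between them.
/b/ and /t/ form a stop–stop cluster, so [a] is inserted between them.
/d/ and /b/ form a stop–stop cluster, so [a] is inserted between them.
Surface form: [nirdeebapabatedabaor].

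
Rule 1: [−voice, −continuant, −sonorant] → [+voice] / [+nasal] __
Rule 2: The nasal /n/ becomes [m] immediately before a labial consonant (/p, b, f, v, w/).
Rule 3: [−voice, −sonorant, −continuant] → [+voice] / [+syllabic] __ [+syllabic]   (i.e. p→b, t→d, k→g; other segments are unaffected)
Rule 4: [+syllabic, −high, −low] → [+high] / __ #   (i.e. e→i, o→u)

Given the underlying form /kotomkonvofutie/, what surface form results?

Rule 1 (post-nasal voicing): /k/ is a voiceless stop immediately after the nasal /m/, so it voices to [g]. /kotomkonvofutie/ → kotomgonvofutie.
Rule 2 (nasal place assimilation): /n/ precedes the labial consonant /v/, so it assimilates in place to [m]. /kotomgonvofutie/ → kotomgomvofutie.
Rule 3 (intervocalic voicing): /t/ is a voiceless stop between vowels /o/ and /o/, so it voices to [d]. /t/ is a voiceless stop between vowels /u/ and /i/, so it voices to [d]. /kotomgomvofutie/ → kodomgomvofudie.
Rule 4 (final vowel raising): /e/ is a mid vowel in word-final position, so it raises to [i]. /kodomgomvofudie/ → kodomgomvofudii.

kodomgomvofudii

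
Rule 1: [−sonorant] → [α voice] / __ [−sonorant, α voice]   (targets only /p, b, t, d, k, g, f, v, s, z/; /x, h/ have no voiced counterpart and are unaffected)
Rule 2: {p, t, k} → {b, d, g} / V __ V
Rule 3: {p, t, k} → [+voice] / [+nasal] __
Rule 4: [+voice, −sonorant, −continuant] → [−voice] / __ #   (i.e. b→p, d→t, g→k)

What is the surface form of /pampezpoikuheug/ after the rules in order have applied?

pambespoiguheuk

Rule 1 (regressive voicing assimilation): /z/ precedes the voiceless obstruent /p/, so it devoices to [s] by assimilation. /pampezpoikuheug/ → pampespoikuheug.
Rule 2 (intervocalic voicing): /k/ is a voiceless stop between vowels /i/ and /u/, so it voices to [g]. /pampespoikuheug/ → pampespoiguheug.
Rule 3 (post-nasal voicing): /p/ is a voiceless stop immediately after the nasal /m/, so it voices to [b]. /pampespoiguheug/ → pambespoiguheug.
Rule 4 (final devoicing): /g/ is a voiced stop in word-final position, so it devoices to [k]. /pambespoiguheug/ → pambespoiguheuk.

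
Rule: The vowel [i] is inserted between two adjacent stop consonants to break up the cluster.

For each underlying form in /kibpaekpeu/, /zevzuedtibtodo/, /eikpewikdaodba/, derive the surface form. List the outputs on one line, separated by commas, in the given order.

kibipaekipeu, zevzueditibitodo, eikipewikidaodiba

/kibpaekpeu/: /b/ and /p/ form a stop–stop cluster, so [i] is inserted between them. /k/ and /p/ form a stop–stop cluster, so [i] is inserted between them. → [kibipaekipeu].
/zevzuedtibtodo/: /d/ and /t/ form a stop–stop cluster, so [i] is inserted between them. /b/ and /t/ form a stop–stop cluster, so [i] is inserted between them. → [zevzueditibitodo].
/eikpewikdaodba/: /k/ and /p/ form a stop–stop cluster, so [i] is inserted between them. /k/ and /d/ form a stop–stop cluster, so [i] is inserted between them. /d/ and /b/ form a stop–stop cluster, so [i] is inserted between them. → [eikipewikidaodiba].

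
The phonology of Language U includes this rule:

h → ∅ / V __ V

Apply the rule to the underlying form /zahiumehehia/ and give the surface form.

zaiumeeia

/h/ occurs between vowels /a/ and /i/, so it deletes.
/h/ occurs between vowels /e/ and /e/, so it deletes.
/h/ occurs between vowels /e/ and /i/, so it deletes.
Surface form: [zaiumeeia].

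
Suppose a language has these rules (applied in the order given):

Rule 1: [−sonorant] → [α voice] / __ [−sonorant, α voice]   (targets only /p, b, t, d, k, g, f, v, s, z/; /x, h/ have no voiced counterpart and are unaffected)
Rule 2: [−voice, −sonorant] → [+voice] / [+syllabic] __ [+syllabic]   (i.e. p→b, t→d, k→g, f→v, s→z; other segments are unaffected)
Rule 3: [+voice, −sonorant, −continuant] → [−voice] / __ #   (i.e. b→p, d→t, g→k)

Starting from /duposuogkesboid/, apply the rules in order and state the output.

Rule 1 (regressive voicing assimilation): /g/ precedes the voiceless obstruent /k/, so it devoices to [k] by assimilation. /s/ precedes the voiced obstruent /b/, so it voices to [z] by assimilation. /duposuogkesboid/ → duposuokkezboid.
Rule 2 (intervocalic voicing): /p/ is a voiceless obstruent between vowels /u/ and /o/, so it voices to [b]. /s/ is a voiceless obstruent between vowels /o/ and /u/, so it voices to [z]. /duposuokkezboid/ → dubozuokkezboid.
Rule 3 (final devoicing): /d/ is a voiced stop in word-final position, so it devoices to [t]. /dubozuokkezboid/ → dubozuokkezboit.

dubozuokkezboit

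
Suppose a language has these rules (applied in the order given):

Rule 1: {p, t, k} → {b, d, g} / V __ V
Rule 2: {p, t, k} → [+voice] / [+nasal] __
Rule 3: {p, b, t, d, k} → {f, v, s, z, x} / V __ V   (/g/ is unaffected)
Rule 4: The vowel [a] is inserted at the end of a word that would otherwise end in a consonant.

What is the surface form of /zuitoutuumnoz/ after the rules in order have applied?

Rule 1 (intervocalic voicing): /t/ is a voiceless stop between vowels /i/ and /o/, so it voices to [d]. /t/ is a voiceless stop between vowels /u/ and /u/, so it voices to [d]. /zuitoutuumnoz/ → zuidouduumnoz.
Rule 2 (post-nasal voicing): no segment meets the environment; /zuidouduumnoz/ is unchanged.
Rule 3 (intervocalic spirantization): /d/ is a stop between vowels /i/ and /o/, so it spirantizes to the fricative [z]. /d/ is a stop between vowels /u/ and /u/, so it spirantizes to the fricative [z]. /zuidouduumnoz/ → zuizouzuumnoz.
Rule 4 (final a-epenthesis): the form ends in the consonant /z/, so [a] is inserted word-finally. /zuizouzuumnoz/ → zuizouzuumnoza.

zuizouzuumnoza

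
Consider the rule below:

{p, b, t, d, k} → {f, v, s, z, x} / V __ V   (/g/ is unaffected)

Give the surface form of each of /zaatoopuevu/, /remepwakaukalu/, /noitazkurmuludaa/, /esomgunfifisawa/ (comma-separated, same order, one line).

zaasoofuevu, remepwaxauxalu, noisazkurmuluzaa, esomgunfifisawa

/zaatoopuevu/: /t/ is a stop between vowels /a/ and /o/, so it spirantizes to the fricative [s]. /p/ is a stop between vowels /o/ and /u/, so it spirantizes to the fricative [f]. → [zaasoofuevu].
/remepwakaukalu/: /k/ is a stop between vowels /a/ and /a/, so it spirantizes to the fricative [x]. /k/ is a stop between vowels /u/ and /a/, so it spirantizes to the fricative [x]. → [remepwaxauxalu].
/noitazkurmuludaa/: /t/ is a stop between vowels /i/ and /a/, so it spirantizes to the fricative [s]. /d/ is a stop between vowels /u/ and /a/, so it spirantizes to the fricative [z]. → [noisazkurmuluzaa].
/esomgunfifisawa/: the rule's environment is not met; surfaces unchanged as [esomgunfifisawa].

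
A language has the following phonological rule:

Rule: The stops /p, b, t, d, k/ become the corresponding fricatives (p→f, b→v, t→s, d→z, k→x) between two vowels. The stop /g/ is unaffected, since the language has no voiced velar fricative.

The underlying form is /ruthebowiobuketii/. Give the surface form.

ruthevowiovuxesii

Scanning /ruthebowiobuketii/: /t/ at position 3 is not in the conditioning environment; /b/ is a stop between vowels /e/ and /o/, so it spirantizes to the fricative [v]; /b/ is a stop between vowels /o/ and /u/, so it spirantizes to the fricative [v]; /k/ is a stop between vowels /u/ and /e/, so it spirantizes to the fricative [x]; /t/ is a stop between vowels /e/ and /i/, so it spirantizes to the fricative [s].
Result: [ruthevowiovuxesii].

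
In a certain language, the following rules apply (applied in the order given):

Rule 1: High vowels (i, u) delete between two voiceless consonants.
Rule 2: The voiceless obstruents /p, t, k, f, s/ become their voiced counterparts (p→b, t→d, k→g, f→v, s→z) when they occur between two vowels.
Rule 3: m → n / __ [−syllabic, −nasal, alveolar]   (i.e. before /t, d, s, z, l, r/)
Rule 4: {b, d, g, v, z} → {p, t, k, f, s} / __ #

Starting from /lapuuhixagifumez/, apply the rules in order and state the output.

labuuhxagivumes

Rule 1 (high vowel syncope): /i/ is a high vowel flanked by voiceless consonants /h/ and /x/, so it deletes. /lapuuhixagifumez/ → lapuuhxagifumez.
Rule 2 (intervocalic voicing): /p/ is a voiceless obstruent between vowels /a/ and /u/, so it voices to [b]. /f/ is a voiceless obstruent between vowels /i/ and /u/, so it voices to [v]. /lapuuhxagifumez/ → labuuhxagivumez.
Rule 3 (nasal place assimilation): no segment meets the environment; /labuuhxagivumez/ is unchanged.
Rule 4 (final devoicing): /z/ is a voiced obstruent in word-final position, so it devoices to [s]. /labuuhxagivumez/ → labuuhxagivumes.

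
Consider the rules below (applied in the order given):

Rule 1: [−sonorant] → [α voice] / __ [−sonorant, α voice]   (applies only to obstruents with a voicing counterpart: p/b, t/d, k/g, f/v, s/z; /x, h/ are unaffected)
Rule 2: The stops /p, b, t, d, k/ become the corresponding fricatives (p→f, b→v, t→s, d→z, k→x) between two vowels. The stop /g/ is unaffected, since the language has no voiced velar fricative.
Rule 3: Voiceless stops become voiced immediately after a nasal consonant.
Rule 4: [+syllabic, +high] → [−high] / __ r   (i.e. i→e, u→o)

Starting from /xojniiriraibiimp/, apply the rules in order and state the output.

xojniereraiviimb

Rule 1 (regressive voicing assimilation): no segment meets the environment; /xojniiriraibiimp/ is unchanged.
Rule 2 (intervocalic spirantization): /b/ is a stop between vowels /i/ and /i/, so it spirantizes to the fricative [v]. /xojniiriraibiimp/ → xojniiriraiviimp.
Rule 3 (post-nasal voicing): /p/ is a voiceless stop immediately after the nasal /m/, so it voices to [b]. /xojniiriraiviimp/ → xojniiriraiviimb.
Rule 4 (pre-rhotic lowering): /i/ is a high vowel immediately before /r/, so it lowers to [e]. /i/ is a high vowel immediately before /r/, so it lowers to [e]. /xojniiriraiviimb/ → xojniereraiviimb.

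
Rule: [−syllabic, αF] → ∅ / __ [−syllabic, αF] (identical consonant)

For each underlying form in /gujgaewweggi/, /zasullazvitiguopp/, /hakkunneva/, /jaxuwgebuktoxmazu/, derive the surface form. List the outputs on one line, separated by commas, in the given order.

/gujgaewweggi/: /ww/ is a geminate; the first /w/ deletes. /gg/ is a geminate; the first /g/ deletes. → [gujgaewegi].
/zasullazvitiguopp/: /ll/ is a geminate; the first /l/ deletes. /pp/ is a geminate; the first /p/ deletes. → [zasulazvitiguop].
/hakkunneva/: /kk/ is a geminate; the first /k/ deletes. /nn/ is a geminate; the first /n/ deletes. → [hakuneva].
/jaxuwgebuktoxmazu/: the rule's environment is not met; surfaces unchanged as [jaxuwgebuktoxmazu].

gujgaewegi, zasulazvitiguop, hakuneva, jaxuwgebuktoxmazu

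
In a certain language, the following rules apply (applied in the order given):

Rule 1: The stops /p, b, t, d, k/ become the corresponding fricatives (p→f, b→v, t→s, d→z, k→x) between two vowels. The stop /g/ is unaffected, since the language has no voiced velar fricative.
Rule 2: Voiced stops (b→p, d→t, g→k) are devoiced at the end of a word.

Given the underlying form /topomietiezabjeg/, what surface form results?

Rule 1 (intervocalic spirantization): /p/ is a stop between vowels /o/ and /o/, so it spirantizes to the fricative [f]. /t/ is a stop between vowels /e/ and /i/, so it spirantizes to the fricative [s]. /topomietiezabjeg/ → tofomiesiezabjeg.
Rule 2 (final devoicing): /g/ is a voiced stop in word-final position, so it devoices to [k]. /tofomiesiezabjeg/ → tofomiesiezabjek.

tofomiesiezabjek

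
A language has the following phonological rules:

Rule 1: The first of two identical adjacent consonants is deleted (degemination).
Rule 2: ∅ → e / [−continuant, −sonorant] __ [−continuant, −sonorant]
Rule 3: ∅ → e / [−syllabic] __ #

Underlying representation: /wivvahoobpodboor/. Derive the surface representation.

Rule 1 (degemination): /vv/ is a geminate; the first /v/ deletes. /wivvahoobpodboor/ → wivahoobpodboor.
Rule 2 (stop-cluster e-epenthesis): /b/ and /p/ form a stop–stop cluster, so [e] is inserted between them. /d/ and /b/ form a stop–stop cluster, so [e] is inserted between them. /wivahoobpodboor/ → wivahoobepodeboor.
Rule 3 (final e-epenthesis): the form ends in the consonant /r/, so [e] is inserted word-finally. /wivahoobepodeboor/ → wivahoobepodeboore.

wivahoobepodeboore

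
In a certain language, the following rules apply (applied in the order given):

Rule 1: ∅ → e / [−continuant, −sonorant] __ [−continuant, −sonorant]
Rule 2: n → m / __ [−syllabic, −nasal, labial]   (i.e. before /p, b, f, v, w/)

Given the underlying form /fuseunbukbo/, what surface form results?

Rule 1 (stop-cluster e-epenthesis): /k/ and /b/ form a stop–stop cluster, so [e] is inserted between them. /fuseunbukbo/ → fuseunbukebo.
Rule 2 (nasal place assimilation): /n/ precedes the labial consonant /b/, so it assimilates in place to [m]. /fuseunbukebo/ → fuseumbukebo.

fuseumbukebo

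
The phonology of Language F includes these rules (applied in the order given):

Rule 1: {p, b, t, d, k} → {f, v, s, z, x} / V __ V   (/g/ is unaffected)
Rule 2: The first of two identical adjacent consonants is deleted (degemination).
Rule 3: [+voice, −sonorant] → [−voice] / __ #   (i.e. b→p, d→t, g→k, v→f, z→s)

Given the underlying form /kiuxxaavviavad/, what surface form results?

Rule 1 (intervocalic spirantization): no segment meets the environment; /kiuxxaavviavad/ is unchanged.
Rule 2 (degemination): /xx/ is a geminate; the first /x/ deletes. /vv/ is a geminate; the first /v/ deletes. /kiuxxaavviavad/ → kiuxaaviavad.
Rule 3 (final devoicing): /d/ is a voiced obstruent in word-final position, so it devoices to [t]. /kiuxaaviavad/ → kiuxaaviavat.

kiuxaaviavat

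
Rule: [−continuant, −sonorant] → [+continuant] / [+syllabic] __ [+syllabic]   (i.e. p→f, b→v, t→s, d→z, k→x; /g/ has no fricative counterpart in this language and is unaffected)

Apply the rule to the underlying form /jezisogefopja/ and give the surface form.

No segment of /jezisogefopja/ meets the structural description of the rule, so the form surfaces unchanged.

jezisogefopja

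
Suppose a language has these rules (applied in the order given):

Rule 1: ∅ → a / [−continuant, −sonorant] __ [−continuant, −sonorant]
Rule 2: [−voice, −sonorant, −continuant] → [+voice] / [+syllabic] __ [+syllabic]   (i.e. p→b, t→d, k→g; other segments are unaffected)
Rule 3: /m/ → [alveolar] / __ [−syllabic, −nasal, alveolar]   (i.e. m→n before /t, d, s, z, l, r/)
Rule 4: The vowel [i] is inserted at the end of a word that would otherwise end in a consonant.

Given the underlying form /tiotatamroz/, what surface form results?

Rule 1 (stop-cluster a-epenthesis): no segment meets the environment; /tiotatamroz/ is unchanged.
Rule 2 (intervocalic voicing): /t/ is a voiceless stop between vowels /o/ and /a/, so it voices to [d]. /t/ is a voiceless stop between vowels /a/ and /a/, so it voices to [d]. /tiotatamroz/ → tiodadamroz.
Rule 3 (nasal place assimilation): /m/ precedes the alveolar consonant /r/, so it assimilates in place to [n]. /tiodadamroz/ → tiodadanroz.
Rule 4 (final i-epenthesis): the form ends in the consonant /z/, so [i] is inserted word-finally. /tiodadanroz/ → tiodadanrozi.

tiodadanrozi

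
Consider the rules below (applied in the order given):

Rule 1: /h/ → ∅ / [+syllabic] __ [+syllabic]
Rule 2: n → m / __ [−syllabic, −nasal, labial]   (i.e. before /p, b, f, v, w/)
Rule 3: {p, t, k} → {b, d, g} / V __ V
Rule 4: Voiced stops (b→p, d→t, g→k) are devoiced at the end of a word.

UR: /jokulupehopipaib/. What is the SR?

Rule 1 (intervocalic h-deletion): /h/ occurs between vowels /e/ and /o/, so it deletes. /jokulupehopipaib/ → jokulupeopipaib.
Rule 2 (nasal place assimilation): no segment meets the environment; /jokulupeopipaib/ is unchanged.
Rule 3 (intervocalic voicing): /k/ is a voiceless stop between vowels /o/ and /u/, so it voices to [g]. /p/ is a voiceless stop between vowels /u/ and /e/, so it voices to [b]. /p/ is a voiceless stop between vowels /o/ and /i/, so it voices to [b]. /p/ is a voiceless stop between vowels /i/ and /a/, so it voices to [b]. /jokulupeopipaib/ → jogulubeobibaib.
Rule 4 (final devoicing): /b/ is a voiced stop in word-final position, so it devoices to [p]. /jogulubeobibaib/ → jogulubeobibaip.

jogulubeobibaip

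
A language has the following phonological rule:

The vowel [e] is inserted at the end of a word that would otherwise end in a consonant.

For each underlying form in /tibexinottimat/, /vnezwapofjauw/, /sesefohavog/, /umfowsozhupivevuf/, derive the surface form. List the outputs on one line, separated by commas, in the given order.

tibexinottimate, vnezwapofjauwe, sesefohavoge, umfowsozhupivevufe

/tibexinottimat/: the form ends in the consonant /t/, so [e] is inserted word-finally. → [tibexinottimate].
/vnezwapofjauw/: the form ends in the consonant /w/, so [e] is inserted word-finally. → [vnezwapofjauwe].
/sesefohavog/: the form ends in the consonant /g/, so [e] is inserted word-finally. → [sesefohavoge].
/umfowsozhupivevuf/: the form ends in the consonant /f/, so [e] is inserted word-finally. → [umfowsozhupivevufe].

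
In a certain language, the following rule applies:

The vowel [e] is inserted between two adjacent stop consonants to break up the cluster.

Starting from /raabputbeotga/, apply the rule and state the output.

/b/ and /p/ form a stop–stop cluster, so [e] is inserted between them.
/t/ and /b/ form a stop–stop cluster, so [e] is inserted between them.
/t/ and /g/ form a stop–stop cluster, so [e] is inserted between them.
Surface form: [raabeputebeotega].

raabeputebeotega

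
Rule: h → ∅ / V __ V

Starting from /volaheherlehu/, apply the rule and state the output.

/h/ occurs between vowels /a/ and /e/, so it deletes.
/h/ occurs between vowels /e/ and /e/, so it deletes.
/h/ occurs between vowels /e/ and /u/, so it deletes.
Surface form: [volaeerleu].

volaeerleu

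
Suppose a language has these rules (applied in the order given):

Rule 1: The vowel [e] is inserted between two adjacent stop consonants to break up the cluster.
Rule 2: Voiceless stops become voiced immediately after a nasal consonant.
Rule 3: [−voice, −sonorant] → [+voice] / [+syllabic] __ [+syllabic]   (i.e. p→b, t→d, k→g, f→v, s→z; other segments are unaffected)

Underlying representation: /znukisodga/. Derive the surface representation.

znugizodega

Rule 1 (stop-cluster e-epenthesis): /d/ and /g/ form a stop–stop cluster, so [e] is inserted between them. /znukisodga/ → znukisodega.
Rule 2 (post-nasal voicing): no segment meets the environment; /znukisodega/ is unchanged.
Rule 3 (intervocalic voicing): /k/ is a voiceless obstruent between vowels /u/ and /i/, so it voices to [g]. /s/ is a voiceless obstruent between vowels /i/ and /o/, so it voices to [z]. /znukisodega/ → znugizodega.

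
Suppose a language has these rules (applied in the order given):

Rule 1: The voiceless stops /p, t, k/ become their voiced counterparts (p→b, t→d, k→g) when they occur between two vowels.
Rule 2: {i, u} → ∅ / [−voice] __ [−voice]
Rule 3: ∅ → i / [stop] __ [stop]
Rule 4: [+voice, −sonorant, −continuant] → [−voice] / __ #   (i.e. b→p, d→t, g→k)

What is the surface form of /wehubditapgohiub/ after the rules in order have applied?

wehubididapigohiup

Rule 1 (intervocalic voicing): /t/ is a voiceless stop between vowels /i/ and /a/, so it voices to [d]. /wehubditapgohiub/ → wehubdidapgohiub.
Rule 2 (high vowel syncope): no segment meets the environment; /wehubdidapgohiub/ is unchanged.
Rule 3 (stop-cluster i-epenthesis): /b/ and /d/ form a stop–stop cluster, so [i] is inserted between them. /p/ and /g/ form a stop–stop cluster, so [i] is inserted between them. /wehubdidapgohiub/ → wehubididapigohiub.
Rule 4 (final devoicing): /b/ is a voiced stop in word-final position, so it devoices to [p]. /wehubididapigohiub/ → wehubididapigohiup.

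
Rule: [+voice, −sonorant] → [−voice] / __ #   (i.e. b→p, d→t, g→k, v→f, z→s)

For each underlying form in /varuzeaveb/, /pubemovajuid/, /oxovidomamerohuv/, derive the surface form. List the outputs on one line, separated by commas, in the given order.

/varuzeaveb/: /b/ is a voiced obstruent in word-final position, so it devoices to [p]. → [varuzeavep].
/pubemovajuid/: /d/ is a voiced obstruent in word-final position, so it devoices to [t]. → [pubemovajuit].
/oxovidomamerohuv/: /v/ is a voiced obstruent in word-final position, so it devoices to [f]. → [oxovidomamerohuf].

varuzeavep, pubemovajuit, oxovidomamerohuf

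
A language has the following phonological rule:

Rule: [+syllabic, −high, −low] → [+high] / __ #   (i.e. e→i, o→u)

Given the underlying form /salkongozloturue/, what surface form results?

/e/ is a mid vowel in word-final position, so it raises to [i].
The other instances of /o/ do not occur in the required environment and remain unchanged.
Surface form: [salkongozloturui].

salkongozloturui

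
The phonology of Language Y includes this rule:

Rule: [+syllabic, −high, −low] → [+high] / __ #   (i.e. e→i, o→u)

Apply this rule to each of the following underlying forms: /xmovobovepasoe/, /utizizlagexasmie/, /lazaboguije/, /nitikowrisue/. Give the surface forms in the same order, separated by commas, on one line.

/xmovobovepasoe/: /e/ is a mid vowel in word-final position, so it raises to [i]. → [xmovobovepasoi].
/utizizlagexasmie/: /e/ is a mid vowel in word-final position, so it raises to [i]. → [utizizlagexasmii].
/lazaboguije/: /e/ is a mid vowel in word-final position, so it raises to [i]. → [lazaboguiji].
/nitikowrisue/: /e/ is a mid vowel in word-final position, so it raises to [i]. → [nitikowrisui].

xmovobovepasoi, utizizlagexasmii, lazaboguiji, nitikowrisui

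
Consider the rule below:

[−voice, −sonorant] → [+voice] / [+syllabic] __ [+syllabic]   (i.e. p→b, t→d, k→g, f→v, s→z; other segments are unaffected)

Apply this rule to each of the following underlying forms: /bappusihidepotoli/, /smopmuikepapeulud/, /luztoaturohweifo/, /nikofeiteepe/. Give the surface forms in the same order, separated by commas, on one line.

/bappusihidepotoli/: /s/ is a voiceless obstruent between vowels /u/ and /i/, so it voices to [z]. /p/ is a voiceless obstruent between vowels /e/ and /o/, so it voices to [b]. /t/ is a voiceless obstruent between vowels /o/ and /o/, so it voices to [d]. → [bappuzihidebodoli].
/smopmuikepapeulud/: /k/ is a voiceless obstruent between vowels /i/ and /e/, so it voices to [g]. /p/ is a voiceless obstruent between vowels /e/ and /a/, so it voices to [b]. /p/ is a voiceless obstruent between vowels /a/ and /e/, so it voices to [b]. → [smopmuigebabeulud].
/luztoaturohweifo/: /t/ is a voiceless obstruent between vowels /a/ and /u/, so it voices to [d]. /f/ is a voiceless obstruent between vowels /i/ and /o/, so it voices to [v]. → [luztoadurohweivo].
/nikofeiteepe/: /k/ is a voiceless obstruent between vowels /i/ and /o/, so it voices to [g]. /f/ is a voiceless obstruent between vowels /o/ and /e/, so it voices to [v]. /t/ is a voiceless obstruent between vowels /i/ and /e/, so it voices to [d]. /p/ is a voiceless obstruent between vowels /e/ and /e/, so it voices to [b]. → [nigoveideebe].

bappuzihidebodoli, smopmuigebabeulud, luztoadurohweivo, nigoveideebe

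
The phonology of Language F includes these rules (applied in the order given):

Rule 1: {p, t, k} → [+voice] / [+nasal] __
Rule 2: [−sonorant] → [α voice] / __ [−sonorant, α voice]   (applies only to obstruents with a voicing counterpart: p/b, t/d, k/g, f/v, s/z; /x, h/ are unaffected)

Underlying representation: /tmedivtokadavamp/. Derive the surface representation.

tmediftokadavamb

Rule 1 (post-nasal voicing): /p/ is a voiceless stop immediately after the nasal /m/, so it voices to [b]. /tmedivtokadavamp/ → tmedivtokadavamb.
Rule 2 (regressive voicing assimilation): /v/ precedes the voiceless obstruent /t/, so it devoices to [f] by assimilation. /tmedivtokadavamb/ → tmediftokadavamb.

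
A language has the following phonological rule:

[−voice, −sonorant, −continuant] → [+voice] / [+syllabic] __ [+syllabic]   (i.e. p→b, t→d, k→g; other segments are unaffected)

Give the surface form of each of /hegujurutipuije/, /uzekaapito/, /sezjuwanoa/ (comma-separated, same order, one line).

/hegujurutipuije/: /t/ is a voiceless stop between vowels /u/ and /i/, so it voices to [d]. /p/ is a voiceless stop between vowels /i/ and /u/, so it voices to [b]. → [hegujurudibuije].
/uzekaapito/: /k/ is a voiceless stop between vowels /e/ and /a/, so it voices to [g]. /p/ is a voiceless stop between vowels /a/ and /i/, so it voices to [b]. /t/ is a voiceless stop between vowels /i/ and /o/, so it voices to [d]. → [uzegaabido].
/sezjuwanoa/: the rule's environment is not met; surfaces unchanged as [sezjuwanoa].

hegujurudibuije, uzegaabido, sezjuwanoa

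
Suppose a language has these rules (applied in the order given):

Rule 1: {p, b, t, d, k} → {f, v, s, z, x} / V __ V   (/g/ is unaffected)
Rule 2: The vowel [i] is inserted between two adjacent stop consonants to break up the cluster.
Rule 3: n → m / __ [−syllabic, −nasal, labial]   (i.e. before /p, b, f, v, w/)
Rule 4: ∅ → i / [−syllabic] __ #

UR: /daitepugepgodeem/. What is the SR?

Rule 1 (intervocalic spirantization): /t/ is a stop between vowels /i/ and /e/, so it spirantizes to the fricative [s]. /p/ is a stop between vowels /e/ and /u/, so it spirantizes to the fricative [f]. /d/ is a stop between vowels /o/ and /e/, so it spirantizes to the fricative [z]. /daitepugepgodeem/ → daisefugepgozeem.
Rule 2 (stop-cluster i-epenthesis): /p/ and /g/ form a stop–stop cluster, so [i] is inserted between them. /daisefugepgozeem/ → daisefugepigozeem.
Rule 3 (nasal place assimilation): no segment meets the environment; /daisefugepigozeem/ is unchanged.
Rule 4 (final i-epenthesis): the form ends in the consonant /m/, so [i] is inserted word-finally. /daisefugepigozeem/ → daisefugepigozeemi.

daisefugepigozeemi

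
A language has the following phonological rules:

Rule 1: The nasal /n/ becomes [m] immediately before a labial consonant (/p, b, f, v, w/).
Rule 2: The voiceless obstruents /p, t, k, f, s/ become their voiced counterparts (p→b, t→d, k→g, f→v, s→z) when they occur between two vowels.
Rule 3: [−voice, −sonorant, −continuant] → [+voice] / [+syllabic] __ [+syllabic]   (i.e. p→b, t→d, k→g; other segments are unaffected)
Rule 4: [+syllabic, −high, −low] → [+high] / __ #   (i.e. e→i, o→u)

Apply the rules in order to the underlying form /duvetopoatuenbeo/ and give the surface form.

duvedoboaduembeu

Rule 1 (nasal place assimilation): /n/ precedes the labial consonant /b/, so it assimilates in place to [m]. /duvetopoatuenbeo/ → duvetopoatuembeo.
Rule 2 (intervocalic voicing): /t/ is a voiceless obstruent between vowels /e/ and /o/, so it voices to [d]. /p/ is a voiceless obstruent between vowels /o/ and /o/, so it voices to [b]. /t/ is a voiceless obstruent between vowels /a/ and /u/, so it voices to [d]. /duvetopoatuembeo/ → duvedoboaduembeo.
Rule 3 (intervocalic voicing): no segment meets the environment; /duvedoboaduembeo/ is unchanged.
Rule 4 (final vowel raising): /o/ is a mid vowel in word-final position, so it raises to [u]. /duvedoboaduembeo/ → duvedoboaduembeu.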